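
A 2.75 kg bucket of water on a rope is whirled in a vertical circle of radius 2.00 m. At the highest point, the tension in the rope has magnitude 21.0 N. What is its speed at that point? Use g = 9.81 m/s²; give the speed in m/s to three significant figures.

5.91 m/s

At the top, T + mg = mv²/r, so v = √(r(T/m + g)) = √(2.00 × (21.0/2.75 + 9.81)) = √(2.00 × 17.45) = √34.89 = 5.907 m/s.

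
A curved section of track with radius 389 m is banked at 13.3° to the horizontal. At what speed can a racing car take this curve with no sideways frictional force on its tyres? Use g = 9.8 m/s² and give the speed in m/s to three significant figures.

30.0 m/s

On a frictionless banked curve, N sinθ = mv²/r and N cosθ = mg, so tanθ = v²/(rg).
v = √(r g tanθ) = √(389 × 9.8 × tan 13.3°) = √(389 × 9.8 × 0.2364) = √901.2 = 30.02 m/s.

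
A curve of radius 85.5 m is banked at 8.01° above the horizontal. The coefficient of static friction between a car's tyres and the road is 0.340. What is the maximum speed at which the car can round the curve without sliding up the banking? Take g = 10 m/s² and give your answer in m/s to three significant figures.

At the maximum speed, friction acts down the slope at its limiting value f = μN. Radially (horizontal, toward centre): N sinθ + μN cosθ = mv²/r. Vertically: N cosθ − μN sinθ = mg.
Dividing: v² = r g (sinθ + μcosθ)/(cosθ − μsinθ).
sinθ + μcosθ = 0.1393 + 0.340×0.9902 = 0.4760; cosθ − μsinθ = 0.9902 − 0.340×0.1393 = 0.9429.
v² = 85.5 × 10.0 × 0.4760/0.9429 = 431.7 m²/s², so v = 20.78 m/s.

20.8 m/s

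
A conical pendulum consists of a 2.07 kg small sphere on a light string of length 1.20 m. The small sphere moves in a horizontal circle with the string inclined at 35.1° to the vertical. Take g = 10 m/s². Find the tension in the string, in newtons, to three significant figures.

25.3 N

Vertically the bob has no acceleration, so T cosθ = mg.
T = mg/cosθ = 2.07 × 10.0 / cos 35.1° = 20.70/0.8181 = 25.30 N.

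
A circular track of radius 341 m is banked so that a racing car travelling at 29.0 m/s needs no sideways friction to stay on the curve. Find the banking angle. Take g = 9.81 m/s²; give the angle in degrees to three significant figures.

With no friction, the horizontal component of the normal force provides the centripetal force: N sinθ = mv²/r, while N cosθ = mg vertically.
Dividing: tanθ = v²/(r g) = (29.0)²/(341 × 9.81) = 841.0/3345 = 0.2514.
θ = arctan(0.2514) = 14.11°.

14.1°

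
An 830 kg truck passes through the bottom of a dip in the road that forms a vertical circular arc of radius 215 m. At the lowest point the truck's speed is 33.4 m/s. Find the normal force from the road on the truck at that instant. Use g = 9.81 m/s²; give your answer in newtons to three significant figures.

12400 N

At the lowest point, N points up (toward the centre) and the weight mg points down (away from the centre), so the net inward force is N − mg = mv²/r.
N = m(v²/r + g) = 830 × ((33.4)²/215 + 9.81) = 830 × (5.189 + 9.81) = 830 × 15.00 = 12450 N.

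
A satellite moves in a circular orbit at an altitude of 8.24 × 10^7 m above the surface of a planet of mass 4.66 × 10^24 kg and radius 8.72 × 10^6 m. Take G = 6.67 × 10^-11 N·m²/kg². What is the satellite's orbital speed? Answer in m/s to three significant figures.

Orbital radius r = R + h = 8.72 × 10^6 + 8.24 × 10^7 = 9.112 × 10^7 m.
Gravity supplies the centripetal force: G M m / r² = m v² / r, so v = √(GM/r).
v = √(6.67 × 10^-11 × 4.66 × 10^24 / 9.112 × 10^7) = √(3.411 × 10^6) = 1847 m/s.

1850 m/s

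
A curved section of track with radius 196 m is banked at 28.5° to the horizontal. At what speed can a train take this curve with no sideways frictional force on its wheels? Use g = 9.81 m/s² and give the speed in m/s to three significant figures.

On a frictionless banked curve, N sinθ = mv²/r and N cosθ = mg, so tanθ = v²/(rg).
v = √(r g tanθ) = √(196 × 9.81 × tan 28.5°) = √(196 × 9.81 × 0.5430) = √1044 = 32.31 m/s.

32.3 m/s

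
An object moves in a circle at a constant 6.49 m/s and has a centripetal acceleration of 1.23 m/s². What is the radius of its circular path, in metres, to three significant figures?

a_c = v²/r ⇒ r = v²/a_c = (6.49)²/1.23 = 42.12/1.23 = 34.24 m.

34.2 m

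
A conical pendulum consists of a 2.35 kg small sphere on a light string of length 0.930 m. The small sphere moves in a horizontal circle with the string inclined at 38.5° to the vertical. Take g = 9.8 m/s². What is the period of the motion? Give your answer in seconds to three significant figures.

r = L sinθ = 0.5789 m. From T sinθ = mω²r and T cosθ = mg: tanθ = ω²r/g, so ω² = g tanθ / r = g/(L cosθ).
ω = √(g/(L cosθ)) = √(9.8/(0.930 × 0.7826)) = √13.46 = 3.669 rad/s.
Period = 2π/ω = 1.712 s.

1.71 s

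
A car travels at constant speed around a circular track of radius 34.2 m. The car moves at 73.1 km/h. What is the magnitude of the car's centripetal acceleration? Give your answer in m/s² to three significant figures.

12.1 m/s²

v = 73.1 km/h = 73.1/3.6 = 20.31 m/s.
a_c = v²/r = (20.31)²/34.2 = 412.3/34.2 = 12.06 m/s².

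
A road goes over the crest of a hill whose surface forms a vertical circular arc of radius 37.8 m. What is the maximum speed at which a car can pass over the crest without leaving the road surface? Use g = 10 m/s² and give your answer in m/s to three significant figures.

At the crest the centre of the circle is below the car, so the net downward (centripetal) force is mg − N = mv²/r.
The car leaves the road when N → 0, giving v_max = √(g r) = √(10.0 × 37.8) = 19.44 m/s.

19.4 m/s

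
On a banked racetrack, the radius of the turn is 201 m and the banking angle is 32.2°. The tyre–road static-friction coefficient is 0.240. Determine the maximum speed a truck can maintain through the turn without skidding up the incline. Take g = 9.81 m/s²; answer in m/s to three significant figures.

At the maximum speed, friction acts down the slope at its limiting value f = μN. Radially (horizontal, toward centre): N sinθ + μN cosθ = mv²/r. Vertically: N cosθ − μN sinθ = mg.
Dividing: v² = r g (sinθ + μcosθ)/(cosθ − μsinθ).
sinθ + μcosθ = 0.5329 + 0.240×0.8462 = 0.7360; cosθ − μsinθ = 0.8462 − 0.240×0.5329 = 0.7183.
v² = 201 × 9.81 × 0.7360/0.7183 = 2020 m²/s², so v = 44.95 m/s.

44.9 m/s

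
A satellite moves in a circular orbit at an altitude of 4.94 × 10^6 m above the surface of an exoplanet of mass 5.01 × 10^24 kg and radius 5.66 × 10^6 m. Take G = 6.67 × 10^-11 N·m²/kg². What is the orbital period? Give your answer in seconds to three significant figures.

r = R + h = 5.66 × 10^6 + 4.94 × 10^6 = 1.060 × 10^7 m. Gravity provides the centripetal force: G M m / r² = m v² / r ⇒ v = √(GM/r) = 5615 m/s.
T = 2πr/v = 2π × 1.060 × 10^7 / 5615 = 11860 s.

11900 s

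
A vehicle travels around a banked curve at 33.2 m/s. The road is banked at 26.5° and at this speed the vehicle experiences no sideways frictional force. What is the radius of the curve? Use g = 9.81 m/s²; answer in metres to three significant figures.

225 m

Frictionless banking: tanθ = v²/(rg), so r = v²/(g tanθ).
r = (33.2)²/(9.81 × tan 26.5°) = 1102/(9.81 × 0.4986) = 1102/4.891 = 225.4 m.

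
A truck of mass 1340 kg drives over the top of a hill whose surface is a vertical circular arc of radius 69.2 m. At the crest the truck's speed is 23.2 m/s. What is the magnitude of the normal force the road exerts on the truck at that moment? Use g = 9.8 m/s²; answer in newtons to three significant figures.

2710 N

At the crest the centripetal acceleration points downward (toward the centre of the arc), so mg − N = mv²/r.
N = m(g − v²/r) = 1340 × (9.8 − (23.2)²/69.2) = 1340 × (9.8 − 7.778) = 1340 × 2.022 = 2709 N.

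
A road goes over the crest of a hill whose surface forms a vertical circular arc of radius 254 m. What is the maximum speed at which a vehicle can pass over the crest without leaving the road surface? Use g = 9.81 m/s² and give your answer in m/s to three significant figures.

At the crest the centre of the circle is below the vehicle, so the net downward (centripetal) force is mg − N = mv²/r.
The vehicle leaves the road when N → 0, giving v_max = √(g r) = √(9.81 × 254) = 49.92 m/s.

49.9 m/s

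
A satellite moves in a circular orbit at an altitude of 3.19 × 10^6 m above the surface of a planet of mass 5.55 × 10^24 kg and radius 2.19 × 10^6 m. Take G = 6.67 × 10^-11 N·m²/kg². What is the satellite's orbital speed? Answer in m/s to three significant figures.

8300 m/s

Orbital radius r = R + h = 2.19 × 10^6 + 3.19 × 10^6 = 5.380 × 10^6 m.
Gravity supplies the centripetal force: G M m / r² = m v² / r, so v = √(GM/r).
v = √(6.67 × 10^-11 × 5.55 × 10^24 / 5.380 × 10^6) = √(6.881 × 10^7) = 8295 m/s.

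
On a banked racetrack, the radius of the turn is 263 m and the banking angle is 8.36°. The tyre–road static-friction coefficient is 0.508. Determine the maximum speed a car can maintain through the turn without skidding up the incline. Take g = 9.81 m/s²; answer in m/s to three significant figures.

42.7 m/s

At the maximum speed, friction acts down the slope at its limiting value f = μN. Radially (horizontal, toward centre): N sinθ + μN cosθ = mv²/r. Vertically: N cosθ − μN sinθ = mg.
Dividing: v² = r g (sinθ + μcosθ)/(cosθ − μsinθ).
sinθ + μcosθ = 0.1454 + 0.508×0.9894 = 0.6480; cosθ − μsinθ = 0.9894 − 0.508×0.1454 = 0.9155.
v² = 263 × 9.81 × 0.6480/0.9155 = 1826 m²/s², so v = 42.73 m/s.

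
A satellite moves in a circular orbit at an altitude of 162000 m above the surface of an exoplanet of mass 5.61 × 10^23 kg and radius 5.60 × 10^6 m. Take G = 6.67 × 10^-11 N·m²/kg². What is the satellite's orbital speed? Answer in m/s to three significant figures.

2550 m/s

Orbital radius r = R + h = 5.60 × 10^6 + 162000 = 5.762 × 10^6 m.
Gravity supplies the centripetal force: G M m / r² = m v² / r, so v = √(GM/r).
v = √(6.67 × 10^-11 × 5.61 × 10^23 / 5.762 × 10^6) = √(6.494 × 10^6) = 2548 m/s.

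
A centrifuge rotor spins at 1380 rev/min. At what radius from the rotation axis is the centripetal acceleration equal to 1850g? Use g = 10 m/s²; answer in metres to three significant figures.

0.886 m

ω = 1380 rev/min × 2π/60 = 144.5 rad/s.
a_c = ω²r = 1850g ⇒ r = 1850 × 10.0 / (144.5)² = 18500/20880 = 0.8858 m.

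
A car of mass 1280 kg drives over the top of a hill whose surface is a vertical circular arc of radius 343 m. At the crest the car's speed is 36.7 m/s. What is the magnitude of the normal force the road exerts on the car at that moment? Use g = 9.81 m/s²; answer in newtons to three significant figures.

At the crest the centripetal acceleration points downward (toward the centre of the arc), so mg − N = mv²/r.
N = m(g − v²/r) = 1280 × (9.81 − (36.7)²/343) = 1280 × (9.81 − 3.927) = 1280 × 5.883 = 7531 N.

7530 N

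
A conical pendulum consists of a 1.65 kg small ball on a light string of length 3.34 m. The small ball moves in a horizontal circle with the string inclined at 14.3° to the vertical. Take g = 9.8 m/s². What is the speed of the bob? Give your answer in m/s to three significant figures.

The radius of the circle is r = L sinθ = 3.34 × sin 14.3° = 0.8250 m.
Horizontally T sinθ = mv²/r and vertically T cosθ = mg, so tanθ = v²/(rg).
v = √(r g tanθ) = √(0.8250 × 9.8 × 0.2549) = √2.061 = 1.436 m/s.

1.44 m/s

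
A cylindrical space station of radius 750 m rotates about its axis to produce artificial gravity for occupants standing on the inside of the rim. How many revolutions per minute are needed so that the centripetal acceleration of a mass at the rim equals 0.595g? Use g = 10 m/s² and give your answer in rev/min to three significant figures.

0.851 rev/min

Require ω²r = 0.595g, so ω = √(0.595 × 10.0/750) = 0.08907 rad/s.
In rev/min: ω × 60/(2π) = 0.08907 × 60/(2π) = 0.8505 rev/min.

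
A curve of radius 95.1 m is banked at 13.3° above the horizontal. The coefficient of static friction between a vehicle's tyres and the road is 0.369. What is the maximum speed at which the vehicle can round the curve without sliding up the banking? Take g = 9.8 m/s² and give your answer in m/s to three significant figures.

At the maximum speed, friction acts down the slope at its limiting value f = μN. Radially (horizontal, toward centre): N sinθ + μN cosθ = mv²/r. Vertically: N cosθ − μN sinθ = mg.
Dividing: v² = r g (sinθ + μcosθ)/(cosθ − μsinθ).
sinθ + μcosθ = 0.2300 + 0.369×0.9732 = 0.5892; cosθ − μsinθ = 0.9732 − 0.369×0.2300 = 0.8883.
v² = 95.1 × 9.8 × 0.5892/0.8883 = 618.1 m²/s², so v = 24.86 m/s.

24.9 m/s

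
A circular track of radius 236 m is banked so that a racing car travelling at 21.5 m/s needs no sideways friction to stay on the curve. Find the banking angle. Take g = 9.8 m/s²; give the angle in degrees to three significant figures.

11.3°

For a frictionless banked turn: horizontally N sinθ = mv²/r and vertically N cosθ = mg.
Dividing: tanθ = v²/(r g) = (21.5)²/(236 × 9.8) = 462.2/2313 = 0.1999.
θ = arctan(0.1999) = 11.30°.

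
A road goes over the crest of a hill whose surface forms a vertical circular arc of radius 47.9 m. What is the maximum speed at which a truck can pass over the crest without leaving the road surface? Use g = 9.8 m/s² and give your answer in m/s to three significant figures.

At the crest the centre of the circle is below the truck, so the net downward (centripetal) force is mg − N = mv²/r.
The truck leaves the road when N → 0, giving v_max = √(g r) = √(9.8 × 47.9) = 21.67 m/s.

21.7 m/s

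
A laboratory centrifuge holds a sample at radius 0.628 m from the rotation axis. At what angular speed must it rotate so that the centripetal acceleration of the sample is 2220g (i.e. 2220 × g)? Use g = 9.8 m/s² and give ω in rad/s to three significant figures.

Centripetal acceleration a_c = ω²r. Setting ω²r = 2220g:
ω = √(2220g / r) = √(2220 × 9.8 / 0.628) = √34640 = 186.1 rad/s.

186 rad/s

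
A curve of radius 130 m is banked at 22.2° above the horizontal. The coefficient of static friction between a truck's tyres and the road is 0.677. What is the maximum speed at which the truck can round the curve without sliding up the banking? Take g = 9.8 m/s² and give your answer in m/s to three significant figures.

43.7 m/s

At the maximum speed, friction acts down the slope at its limiting value f = μN. Radially (horizontal, toward centre): N sinθ + μN cosθ = mv²/r. Vertically: N cosθ − μN sinθ = mg.
Dividing: v² = r g (sinθ + μcosθ)/(cosθ − μsinθ).
sinθ + μcosθ = 0.3778 + 0.677×0.9259 = 1.005; cosθ − μsinθ = 0.9259 − 0.677×0.3778 = 0.6701.
v² = 130 × 9.8 × 1.005/0.6701 = 1910 m²/s², so v = 43.71 m/s.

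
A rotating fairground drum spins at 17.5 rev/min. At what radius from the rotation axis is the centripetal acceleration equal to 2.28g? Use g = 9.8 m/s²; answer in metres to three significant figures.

6.65 m

ω = 17.5 rev/min × 2π/60 = 1.833 rad/s.
a_c = ω²r = 2.28g ⇒ r = 2.28 × 9.8 / (1.833)² = 22.34/3.358 = 6.653 m.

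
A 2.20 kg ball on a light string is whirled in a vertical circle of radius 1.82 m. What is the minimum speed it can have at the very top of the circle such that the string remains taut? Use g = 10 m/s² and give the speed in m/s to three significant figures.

4.27 m/s

At the highest point the centre is directly below, so both the weight and T act inward: T + mg = mv²/r.
At minimum speed T → 0, so mg = mv_min²/r ⇒ v_min = √(g r) = √(10.0 × 1.82) = 4.266 m/s.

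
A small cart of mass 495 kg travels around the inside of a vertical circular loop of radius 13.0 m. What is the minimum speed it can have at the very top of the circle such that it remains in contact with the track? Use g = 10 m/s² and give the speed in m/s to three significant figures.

11.4 m/s

At the top, both weight mg and N point toward the centre: N + mg = mv²/r.
At minimum speed N → 0, so mg = mv_min²/r ⇒ v_min = √(g r) = √(10.0 × 13.0) = 11.40 m/s.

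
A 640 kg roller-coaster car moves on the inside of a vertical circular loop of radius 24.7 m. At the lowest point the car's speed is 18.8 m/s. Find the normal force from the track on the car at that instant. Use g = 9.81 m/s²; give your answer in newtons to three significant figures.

At the lowest point, N points up (toward the centre) and the weight mg points down (away from the centre), so the net inward force is N − mg = mv²/r.
N = m(v²/r + g) = 640 × ((18.8)²/24.7 + 9.81) = 640 × (14.31 + 9.81) = 640 × 24.12 = 15440 N.

15400 N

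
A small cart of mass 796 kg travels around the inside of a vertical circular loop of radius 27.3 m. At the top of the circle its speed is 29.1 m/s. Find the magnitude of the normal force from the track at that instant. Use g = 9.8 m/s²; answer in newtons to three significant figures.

16900 N

At the top, both N and the weight mg point inward (toward the centre), so N + mg = mv²/r.
N = m(v²/r − g) = 796 × ((29.1)²/27.3 − 9.8) = 796 × (31.02 − 9.8) = 796 × 21.22 = 16890 N.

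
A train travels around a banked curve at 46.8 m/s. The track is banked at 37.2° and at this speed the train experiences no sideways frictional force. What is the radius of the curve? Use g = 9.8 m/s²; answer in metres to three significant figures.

Frictionless banking: tanθ = v²/(rg), so r = v²/(g tanθ).
r = (46.8)²/(9.8 × tan 37.2°) = 2190/(9.8 × 0.7590) = 2190/7.439 = 294.4 m.

294 m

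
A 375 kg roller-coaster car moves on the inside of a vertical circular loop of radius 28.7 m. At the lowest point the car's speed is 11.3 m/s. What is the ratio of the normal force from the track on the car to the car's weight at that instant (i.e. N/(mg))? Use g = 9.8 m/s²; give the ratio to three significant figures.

1.45

At the bottom, N − mg = mv²/r, so N = m(v²/r + g) and N/(mg) = v²/(rg) + 1 = (11.3)²/(28.7 × 9.8) + 1 = 0.4540 + 1 = 1.454.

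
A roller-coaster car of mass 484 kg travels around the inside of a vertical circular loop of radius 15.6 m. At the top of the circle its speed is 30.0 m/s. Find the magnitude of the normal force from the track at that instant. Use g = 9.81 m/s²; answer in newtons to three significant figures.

At the top, both N and the weight mg point inward (toward the centre), so N + mg = mv²/r.
N = m(v²/r − g) = 484 × ((30.0)²/15.6 − 9.81) = 484 × (57.69 − 9.81) = 484 × 47.88 = 23180 N.

23200 N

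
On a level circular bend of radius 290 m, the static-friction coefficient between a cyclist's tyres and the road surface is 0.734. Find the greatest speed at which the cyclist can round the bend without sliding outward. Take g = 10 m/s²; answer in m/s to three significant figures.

Friction provides the centripetal force on a flat curve. At maximum speed it is at its limiting value: μ_s m g = m v²/r.
Mass cancels: v_max = √(μ_s g r) = √(0.734 × 10.0 × 290) = √2129 = 46.14 m/s.

46.1 m/s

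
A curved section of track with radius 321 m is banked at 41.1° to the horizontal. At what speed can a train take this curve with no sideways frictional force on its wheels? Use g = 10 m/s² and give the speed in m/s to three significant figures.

52.9 m/s

On a frictionless banked curve, N sinθ = mv²/r and N cosθ = mg, so tanθ = v²/(rg).
v = √(r g tanθ) = √(321 × 10.0 × tan 41.1°) = √(321 × 10.0 × 0.8724) = √2800 = 52.92 m/s.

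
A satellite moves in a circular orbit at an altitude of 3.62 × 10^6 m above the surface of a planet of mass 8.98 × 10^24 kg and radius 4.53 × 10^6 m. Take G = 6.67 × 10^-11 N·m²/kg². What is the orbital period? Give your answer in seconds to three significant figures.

r = R + h = 4.53 × 10^6 + 3.62 × 10^6 = 8.150 × 10^6 m. Gravity provides the centripetal force: G M m / r² = m v² / r ⇒ v = √(GM/r) = 8573 m/s.
T = 2πr/v = 2π × 8.150 × 10^6 / 8573 = 5973 s.

5970 s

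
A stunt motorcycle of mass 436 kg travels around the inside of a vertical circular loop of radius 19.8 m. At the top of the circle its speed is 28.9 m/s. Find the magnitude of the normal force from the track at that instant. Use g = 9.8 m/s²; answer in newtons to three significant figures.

At the top, both N and the weight mg point inward (toward the centre), so N + mg = mv²/r.
N = m(v²/r − g) = 436 × ((28.9)²/19.8 − 9.8) = 436 × (42.18 − 9.8) = 436 × 32.38 = 14120 N.

14100 N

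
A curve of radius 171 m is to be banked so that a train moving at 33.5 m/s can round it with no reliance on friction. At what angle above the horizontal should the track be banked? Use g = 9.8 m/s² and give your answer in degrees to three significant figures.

For a frictionless banked turn: horizontally N sinθ = mv²/r and vertically N cosθ = mg.
Dividing: tanθ = v²/(r g) = (33.5)²/(171 × 9.8) = 1122/1676 = 0.6697.
θ = arctan(0.6697) = 33.81°.

33.8°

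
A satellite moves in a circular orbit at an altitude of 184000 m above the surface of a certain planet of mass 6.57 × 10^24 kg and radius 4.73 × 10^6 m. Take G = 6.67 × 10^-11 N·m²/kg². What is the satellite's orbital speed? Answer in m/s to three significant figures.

9440 m/s

Orbital radius r = R + h = 4.73 × 10^6 + 184000 = 4.914 × 10^6 m.
Gravity supplies the centripetal force: G M m / r² = m v² / r, so v = √(GM/r).
v = √(6.67 × 10^-11 × 6.57 × 10^24 / 4.914 × 10^6) = √(8.918 × 10^7) = 9443 m/s.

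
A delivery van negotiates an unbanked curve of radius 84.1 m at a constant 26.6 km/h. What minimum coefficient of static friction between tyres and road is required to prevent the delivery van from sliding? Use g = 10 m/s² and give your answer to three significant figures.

v = 26.6/3.6 = 7.389 m/s.
Friction provides the centripetal force: μ_s m g = m v²/r, so μ_s = v²/(g r) = (7.389)²/(10.0 × 84.1) = 54.60/841.0 = 0.06492.

0.0649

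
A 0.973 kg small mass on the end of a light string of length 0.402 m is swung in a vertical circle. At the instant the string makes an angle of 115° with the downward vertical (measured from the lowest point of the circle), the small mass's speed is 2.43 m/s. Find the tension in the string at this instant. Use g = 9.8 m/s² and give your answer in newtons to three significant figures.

10.3 N

Take the radial direction toward the centre of the circle as positive. The component of the weight along the string toward the centre is −mg cos φ (φ measured from the bottom), so Newton's second law along the string gives T − mg cos φ = m v²/r.
cos 115° = -0.4226, so T = m(v²/r + g cos φ) = 0.973 × ((2.43)²/0.402 + 9.8 × -0.4226) = 0.973 × (14.69 + (-4.142)) = 0.973 × 10.55 = 10.26 N.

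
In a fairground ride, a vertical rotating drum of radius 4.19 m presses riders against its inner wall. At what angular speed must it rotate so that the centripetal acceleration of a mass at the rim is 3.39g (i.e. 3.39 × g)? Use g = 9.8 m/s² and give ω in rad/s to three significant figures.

2.82 rad/s

Centripetal acceleration a_c = ω²r. Setting ω²r = 3.39g:
ω = √(3.39g / r) = √(3.39 × 9.8 / 4.19) = √7.929 = 2.816 rad/s.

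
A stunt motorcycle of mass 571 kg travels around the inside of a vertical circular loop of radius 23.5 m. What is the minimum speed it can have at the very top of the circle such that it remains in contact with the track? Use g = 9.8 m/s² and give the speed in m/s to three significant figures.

At the highest point the centre is directly below, so both the weight and N act inward: N + mg = mv²/r.
At minimum speed N → 0, so mg = mv_min²/r ⇒ v_min = √(g r) = √(9.8 × 23.5) = 15.18 m/s.

15.2 m/s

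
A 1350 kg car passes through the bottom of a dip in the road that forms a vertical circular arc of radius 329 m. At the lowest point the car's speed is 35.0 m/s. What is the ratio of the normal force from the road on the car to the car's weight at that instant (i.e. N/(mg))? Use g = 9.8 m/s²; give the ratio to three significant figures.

At the bottom, N − mg = mv²/r, so N = m(v²/r + g) and N/(mg) = v²/(rg) + 1 = (35.0)²/(329 × 9.8) + 1 = 0.3799 + 1 = 1.380.

1.38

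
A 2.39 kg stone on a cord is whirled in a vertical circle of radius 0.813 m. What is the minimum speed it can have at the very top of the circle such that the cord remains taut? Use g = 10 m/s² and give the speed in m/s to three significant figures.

At the highest point the centre is directly below, so both the weight and T act inward: T + mg = mv²/r.
At minimum speed T → 0, so mg = mv_min²/r ⇒ v_min = √(g r) = √(10.0 × 0.813) = 2.851 m/s.

2.85 m/s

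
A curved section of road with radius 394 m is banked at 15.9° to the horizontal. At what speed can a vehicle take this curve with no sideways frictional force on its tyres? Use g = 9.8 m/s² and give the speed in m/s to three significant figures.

On a frictionless banked curve, N sinθ = mv²/r and N cosθ = mg, so tanθ = v²/(rg).
v = √(r g tanθ) = √(394 × 9.8 × tan 15.9°) = √(394 × 9.8 × 0.2849) = √1100 = 33.16 m/s.

33.2 m/s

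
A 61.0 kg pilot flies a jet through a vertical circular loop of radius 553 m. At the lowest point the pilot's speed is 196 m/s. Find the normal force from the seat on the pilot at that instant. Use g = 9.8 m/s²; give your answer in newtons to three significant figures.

At the lowest point, N points up (toward the centre) and the weight mg points down (away from the centre), so the net inward force is N − mg = mv²/r.
N = m(v²/r + g) = 61.0 × ((196)²/553 + 9.8) = 61.0 × (69.47 + 9.8) = 61.0 × 79.27 = 4835 N.

4840 N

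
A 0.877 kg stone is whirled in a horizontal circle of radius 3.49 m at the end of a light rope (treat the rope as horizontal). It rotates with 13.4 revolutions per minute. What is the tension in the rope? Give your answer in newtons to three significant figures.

6.03 N

ω = 13.4 rev/min × 2π/60 = 1.403 rad/s, so v = ωr = 1.403 × 3.49 = 4.897 m/s.
The tension is the only horizontal force, so it supplies the full centripetal force: T = m v²/r = 0.877 × (4.897)²/3.49 = 0.877 × 23.98/3.49 = 6.027 N.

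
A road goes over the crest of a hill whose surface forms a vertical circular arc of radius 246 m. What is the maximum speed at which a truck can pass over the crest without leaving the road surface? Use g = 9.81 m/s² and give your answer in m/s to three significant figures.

At the crest the centre of the circle is below the truck, so the net downward (centripetal) force is mg − N = mv²/r.
The truck leaves the road when N → 0, giving v_max = √(g r) = √(9.81 × 246) = 49.12 m/s.

49.1 m/s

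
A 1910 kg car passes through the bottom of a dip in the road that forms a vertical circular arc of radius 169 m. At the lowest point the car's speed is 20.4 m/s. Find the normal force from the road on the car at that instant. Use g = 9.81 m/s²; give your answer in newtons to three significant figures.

At the lowest point, N points up (toward the centre) and the weight mg points down (away from the centre), so the net inward force is N − mg = mv²/r.
N = m(v²/r + g) = 1910 × ((20.4)²/169 + 9.81) = 1910 × (2.462 + 9.81) = 1910 × 12.27 = 23440 N.

23400 N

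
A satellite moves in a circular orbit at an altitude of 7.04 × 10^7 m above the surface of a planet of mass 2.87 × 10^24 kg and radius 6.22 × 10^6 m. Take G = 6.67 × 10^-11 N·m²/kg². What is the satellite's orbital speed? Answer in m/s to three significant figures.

Orbital radius r = R + h = 6.22 × 10^6 + 7.04 × 10^7 = 7.662 × 10^7 m.
Gravity supplies the centripetal force: G M m / r² = m v² / r, so v = √(GM/r).
v = √(6.67 × 10^-11 × 2.87 × 10^24 / 7.662 × 10^7) = √(2.498 × 10^6) = 1581 m/s.

1580 m/s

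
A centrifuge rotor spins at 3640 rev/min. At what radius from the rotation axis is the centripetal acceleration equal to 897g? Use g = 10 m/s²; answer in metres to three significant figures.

ω = 3640 rev/min × 2π/60 = 381.2 rad/s.
a_c = ω²r = 897g ⇒ r = 897 × 10.0 / (381.2)² = 8970/145300 = 0.06174 m.

0.0617 m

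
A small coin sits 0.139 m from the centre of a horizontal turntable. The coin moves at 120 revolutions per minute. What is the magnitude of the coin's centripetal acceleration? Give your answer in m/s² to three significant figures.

ω = 120 rev/min × 2π/60 = 12.57 rad/s, so v = ωr = 12.57 × 0.139 = 1.747 m/s.
a_c = v²/r = (1.747)²/0.139 = 3.051/0.139 = 21.95 m/s².

22.0 m/s²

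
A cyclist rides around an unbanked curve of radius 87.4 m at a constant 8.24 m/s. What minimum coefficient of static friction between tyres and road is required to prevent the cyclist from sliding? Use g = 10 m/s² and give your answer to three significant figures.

0.0777

Friction provides the centripetal force: μ_s m g = m v²/r, so μ_s = v²/(g r) = (8.240)²/(10.0 × 87.4) = 67.90/874.0 = 0.07769.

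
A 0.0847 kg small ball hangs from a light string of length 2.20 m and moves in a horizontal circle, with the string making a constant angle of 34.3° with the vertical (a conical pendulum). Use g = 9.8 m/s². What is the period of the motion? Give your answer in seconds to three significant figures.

2.71 s

r = L sinθ = 1.240 m. From T sinθ = mω²r and T cosθ = mg: tanθ = ω²r/g, so ω² = g tanθ / r = g/(L cosθ).
ω = √(g/(L cosθ)) = √(9.8/(2.20 × 0.8261)) = √5.392 = 2.322 rad/s.
Period = 2π/ω = 2.706 s.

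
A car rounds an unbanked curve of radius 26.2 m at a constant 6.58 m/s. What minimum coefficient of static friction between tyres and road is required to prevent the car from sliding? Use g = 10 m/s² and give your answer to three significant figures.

0.165

Friction provides the centripetal force: μ_s m g = m v²/r, so μ_s = v²/(g r) = (6.580)²/(10.0 × 26.2) = 43.30/262.0 = 0.1653.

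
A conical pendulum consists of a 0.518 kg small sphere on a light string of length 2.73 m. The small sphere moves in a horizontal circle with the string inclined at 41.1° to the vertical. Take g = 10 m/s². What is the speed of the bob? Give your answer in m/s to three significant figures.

3.96 m/s

The radius of the circle is r = L sinθ = 2.73 × sin 41.1° = 1.795 m.
Horizontally T sinθ = mv²/r and vertically T cosθ = mg, so tanθ = v²/(rg).
v = √(r g tanθ) = √(1.795 × 10.0 × 0.8724) = √15.66 = 3.957 m/s.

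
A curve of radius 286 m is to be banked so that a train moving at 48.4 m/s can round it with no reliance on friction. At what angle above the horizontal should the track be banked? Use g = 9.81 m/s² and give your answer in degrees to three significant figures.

For a frictionless banked turn: horizontally N sinθ = mv²/r and vertically N cosθ = mg.
Dividing: tanθ = v²/(r g) = (48.4)²/(286 × 9.81) = 2343/2806 = 0.8349.
θ = arctan(0.8349) = 39.86°.

39.9°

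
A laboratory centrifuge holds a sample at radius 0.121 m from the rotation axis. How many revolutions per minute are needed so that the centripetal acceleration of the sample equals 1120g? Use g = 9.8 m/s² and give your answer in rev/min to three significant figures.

2880 rev/min

Require ω²r = 1120g, so ω = √(1120 × 9.8/0.121) = 301.2 rad/s.
In rev/min: ω × 60/(2π) = 301.2 × 60/(2π) = 2876 rev/min.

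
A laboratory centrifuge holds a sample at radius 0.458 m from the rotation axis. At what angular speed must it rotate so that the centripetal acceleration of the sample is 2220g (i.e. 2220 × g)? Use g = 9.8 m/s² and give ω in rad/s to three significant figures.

Centripetal acceleration a_c = ω²r. Setting ω²r = 2220g:
ω = √(2220g / r) = √(2220 × 9.8 / 0.458) = √47500 = 217.9 rad/s.

218 rad/s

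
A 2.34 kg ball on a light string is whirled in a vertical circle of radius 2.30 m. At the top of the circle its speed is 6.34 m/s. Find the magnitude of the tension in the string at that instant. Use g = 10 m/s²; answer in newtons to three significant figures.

17.5 N

At the top, both T and the weight mg point inward (toward the centre), so T + mg = mv²/r.
T = m(v²/r − g) = 2.34 × ((6.34)²/2.30 − 10.0) = 2.34 × (17.48 − 10.0) = 2.34 × 7.476 = 17.49 N.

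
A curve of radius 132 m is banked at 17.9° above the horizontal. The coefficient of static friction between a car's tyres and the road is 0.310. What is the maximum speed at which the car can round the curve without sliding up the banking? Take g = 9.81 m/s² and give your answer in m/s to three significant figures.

30.2 m/s

At the maximum speed, friction acts down the slope at its limiting value f = μN. Radially (horizontal, toward centre): N sinθ + μN cosθ = mv²/r. Vertically: N cosθ − μN sinθ = mg.
Dividing: v² = r g (sinθ + μcosθ)/(cosθ − μsinθ).
sinθ + μcosθ = 0.3074 + 0.310×0.9516 = 0.6024; cosθ − μsinθ = 0.9516 − 0.310×0.3074 = 0.8563.
v² = 132 × 9.81 × 0.6024/0.8563 = 910.9 m²/s², so v = 30.18 m/s.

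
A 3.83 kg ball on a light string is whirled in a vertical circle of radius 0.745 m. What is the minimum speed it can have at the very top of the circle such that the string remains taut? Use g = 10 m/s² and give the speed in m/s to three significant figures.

2.73 m/s

At the top, both weight mg and T point toward the centre: T + mg = mv²/r.
At minimum speed T → 0, so mg = mv_min²/r ⇒ v_min = √(g r) = √(10.0 × 0.745) = 2.729 m/s.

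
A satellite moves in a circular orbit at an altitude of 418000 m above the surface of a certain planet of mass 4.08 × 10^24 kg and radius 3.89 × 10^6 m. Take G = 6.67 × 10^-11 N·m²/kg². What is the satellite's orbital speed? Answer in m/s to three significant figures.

7950 m/s

Orbital radius r = R + h = 3.89 × 10^6 + 418000 = 4.308 × 10^6 m.
Gravity supplies the centripetal force: G M m / r² = m v² / r, so v = √(GM/r).
v = √(6.67 × 10^-11 × 4.08 × 10^24 / 4.308 × 10^6) = √(6.317 × 10^7) = 7948 m/s.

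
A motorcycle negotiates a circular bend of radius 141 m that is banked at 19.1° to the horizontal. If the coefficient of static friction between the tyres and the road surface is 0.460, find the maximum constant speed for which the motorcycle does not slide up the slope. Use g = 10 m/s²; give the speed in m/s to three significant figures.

At the maximum speed, friction acts down the slope at its limiting value f = μN. Radially (horizontal, toward centre): N sinθ + μN cosθ = mv²/r. Vertically: N cosθ − μN sinθ = mg.
Dividing: v² = r g (sinθ + μcosθ)/(cosθ − μsinθ).
sinθ + μcosθ = 0.3272 + 0.460×0.9449 = 0.7619; cosθ − μsinθ = 0.9449 − 0.460×0.3272 = 0.7944.
v² = 141 × 10.0 × 0.7619/0.7944 = 1352 m²/s², so v = 36.77 m/s.

36.8 m/s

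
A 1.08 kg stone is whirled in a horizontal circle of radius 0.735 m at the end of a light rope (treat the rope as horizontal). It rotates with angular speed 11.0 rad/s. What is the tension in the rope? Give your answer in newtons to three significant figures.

96.0 N

v = ωr = 11.0 × 0.735 = 8.085 m/s.
The tension is the only horizontal force, so it supplies the full centripetal force: T = m v²/r = 1.08 × (8.085)²/0.735 = 1.08 × 65.37/0.735 = 96.05 N.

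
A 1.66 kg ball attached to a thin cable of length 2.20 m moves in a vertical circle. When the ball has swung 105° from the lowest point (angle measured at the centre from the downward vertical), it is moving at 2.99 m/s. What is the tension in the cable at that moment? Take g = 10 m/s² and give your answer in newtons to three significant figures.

Take the radial direction toward the centre of the circle as positive. The component of the weight along the string toward the centre is −mg cos φ (φ measured from the bottom), so Newton's second law along the string gives T − mg cos φ = m v²/r.
cos 105° = -0.2588, so T = m(v²/r + g cos φ) = 1.66 × ((2.99)²/2.20 + 10.0 × -0.2588) = 1.66 × (4.064 + (-2.588)) = 1.66 × 1.475 = 2.449 N.

2.45 N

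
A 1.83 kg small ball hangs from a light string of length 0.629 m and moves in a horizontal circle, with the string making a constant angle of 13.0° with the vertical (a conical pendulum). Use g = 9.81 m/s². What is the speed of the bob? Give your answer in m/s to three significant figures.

0.566 m/s

The radius of the circle is r = L sinθ = 0.629 × sin 13.0° = 0.1415 m.
Horizontally T sinθ = mv²/r and vertically T cosθ = mg, so tanθ = v²/(rg).
v = √(r g tanθ) = √(0.1415 × 9.81 × 0.2309) = √0.3205 = 0.5661 m/s.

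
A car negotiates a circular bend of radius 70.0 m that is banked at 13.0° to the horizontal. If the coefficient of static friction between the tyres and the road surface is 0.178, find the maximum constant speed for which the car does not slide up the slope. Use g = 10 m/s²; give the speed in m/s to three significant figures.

At the maximum speed, friction acts down the slope at its limiting value f = μN. Radially (horizontal, toward centre): N sinθ + μN cosθ = mv²/r. Vertically: N cosθ − μN sinθ = mg.
Dividing: v² = r g (sinθ + μcosθ)/(cosθ − μsinθ).
sinθ + μcosθ = 0.2250 + 0.178×0.9744 = 0.3984; cosθ − μsinθ = 0.9744 − 0.178×0.2250 = 0.9343.
v² = 70.0 × 10.0 × 0.3984/0.9343 = 298.5 m²/s², so v = 17.28 m/s.

17.3 m/s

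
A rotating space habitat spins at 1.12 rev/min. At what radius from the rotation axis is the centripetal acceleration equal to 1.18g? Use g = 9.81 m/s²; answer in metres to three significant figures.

ω = 1.12 rev/min × 2π/60 = 0.1173 rad/s.
a_c = ω²r = 1.18g ⇒ r = 1.18 × 9.81 / (0.1173)² = 11.58/0.01376 = 841.5 m.

842 m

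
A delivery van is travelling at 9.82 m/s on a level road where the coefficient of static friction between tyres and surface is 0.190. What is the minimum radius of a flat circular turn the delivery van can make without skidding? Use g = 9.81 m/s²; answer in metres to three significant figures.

At the limit, μ_s m g = m v²/r, so r_min = v²/(μ_s g) = (9.82)²/(0.190 × 9.81) = 96.43/1.864 = 51.74 m.

51.7 m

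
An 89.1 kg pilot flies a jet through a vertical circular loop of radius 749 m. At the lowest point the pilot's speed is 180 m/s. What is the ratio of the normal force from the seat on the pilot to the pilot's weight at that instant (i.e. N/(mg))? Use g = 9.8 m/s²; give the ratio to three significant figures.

5.41

At the bottom, N − mg = mv²/r, so N = m(v²/r + g) and N/(mg) = v²/(rg) + 1 = (180)²/(749 × 9.8) + 1 = 4.414 + 1 = 5.414.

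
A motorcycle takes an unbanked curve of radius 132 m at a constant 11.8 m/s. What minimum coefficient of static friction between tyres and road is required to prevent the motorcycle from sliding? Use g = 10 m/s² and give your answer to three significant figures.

Friction provides the centripetal force: μ_s m g = m v²/r, so μ_s = v²/(g r) = (11.80)²/(10.0 × 132) = 139.2/1320 = 0.1055.

0.105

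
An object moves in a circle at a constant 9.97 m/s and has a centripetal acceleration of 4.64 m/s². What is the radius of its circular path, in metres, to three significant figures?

a_c = v²/r ⇒ r = v²/a_c = (9.97)²/4.64 = 99.40/4.64 = 21.42 m.

21.4 m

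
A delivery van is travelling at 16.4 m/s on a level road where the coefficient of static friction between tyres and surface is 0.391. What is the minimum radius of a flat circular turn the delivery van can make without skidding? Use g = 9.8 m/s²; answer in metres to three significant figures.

At the limit, μ_s m g = m v²/r, so r_min = v²/(μ_s g) = (16.4)²/(0.391 × 9.8) = 269.0/3.832 = 70.19 m.

70.2 m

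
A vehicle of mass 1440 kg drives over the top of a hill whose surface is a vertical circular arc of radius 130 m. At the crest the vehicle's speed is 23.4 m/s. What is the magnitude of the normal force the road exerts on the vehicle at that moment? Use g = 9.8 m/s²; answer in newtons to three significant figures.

At the crest the centripetal acceleration points downward (toward the centre of the arc), so mg − N = mv²/r.
N = m(g − v²/r) = 1440 × (9.8 − (23.4)²/130) = 1440 × (9.8 − 4.212) = 1440 × 5.588 = 8047 N.

8050 N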